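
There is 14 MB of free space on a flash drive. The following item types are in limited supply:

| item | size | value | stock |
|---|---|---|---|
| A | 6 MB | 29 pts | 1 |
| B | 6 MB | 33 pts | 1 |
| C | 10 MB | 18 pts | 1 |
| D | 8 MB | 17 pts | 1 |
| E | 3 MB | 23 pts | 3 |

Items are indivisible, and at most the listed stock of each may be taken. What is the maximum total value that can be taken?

Best selections within size 14 and stock limits:
- 1×B + 2×E: size 12, value 79
- 1×A + 2×E: size 12, value 75
- 3×E: size 9, value 69
- 1×D + 2×E: size 14, value 63
Best: 79 pts.

79 pts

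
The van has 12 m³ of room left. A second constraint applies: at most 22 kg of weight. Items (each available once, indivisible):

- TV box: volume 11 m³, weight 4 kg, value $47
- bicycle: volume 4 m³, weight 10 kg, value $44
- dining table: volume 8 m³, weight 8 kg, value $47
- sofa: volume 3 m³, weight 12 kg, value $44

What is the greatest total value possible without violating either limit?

$91

Feasible sets respecting both limits:
- bicycle+dining table: volume 12, weight 18, value 91
- dining table+sofa: volume 11, weight 20, value 91
- bicycle+sofa: volume 7, weight 22, value 88
- TV box: volume 11, weight 4, value 47
Best: $91.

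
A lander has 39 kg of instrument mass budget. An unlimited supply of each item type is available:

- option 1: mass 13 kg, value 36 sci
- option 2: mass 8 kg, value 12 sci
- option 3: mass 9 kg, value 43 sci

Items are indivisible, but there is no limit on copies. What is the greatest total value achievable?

Best value-per-unit is option 3 at 43/9, and filling with it alone uses mass 4×9=36. No mix of the others beats 4×43 = 172.

172 sci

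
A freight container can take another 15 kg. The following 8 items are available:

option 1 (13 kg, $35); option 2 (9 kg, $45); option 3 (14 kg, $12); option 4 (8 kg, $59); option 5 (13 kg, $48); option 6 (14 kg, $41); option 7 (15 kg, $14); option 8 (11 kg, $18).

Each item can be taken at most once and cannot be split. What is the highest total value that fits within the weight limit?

$59

Check high-value combinations within 15 kg:
- option 4: weight 8, value 59
- option 5: weight 13, value 48
- option 2: weight 9, value 45
- option 6: weight 14, value 41
- option 1: weight 13, value 35
Best: $59.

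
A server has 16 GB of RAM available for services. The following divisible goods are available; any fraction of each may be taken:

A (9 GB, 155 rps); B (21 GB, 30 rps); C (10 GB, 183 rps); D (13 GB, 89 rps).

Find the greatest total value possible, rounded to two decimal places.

286.33

Take in order of value per unit:
- C (183/10 per unit): all 10 → value 183, running total 183.00
- A (155/9 per unit): 6 of 9 → value 6×155/9 = 103.3333, running total 286.33
Total 286.33.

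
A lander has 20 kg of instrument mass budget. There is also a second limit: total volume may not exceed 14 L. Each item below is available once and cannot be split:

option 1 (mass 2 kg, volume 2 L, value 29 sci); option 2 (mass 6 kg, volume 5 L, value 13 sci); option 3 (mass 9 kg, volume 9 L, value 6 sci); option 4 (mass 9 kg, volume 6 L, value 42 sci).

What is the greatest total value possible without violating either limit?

84 sci

Feasible sets respecting both limits:
- option 1+option 2+option 4: mass 17, volume 13, value 84
- option 1+option 4: mass 11, volume 8, value 71
- option 2+option 4: mass 15, volume 11, value 55
- option 1+option 2: mass 8, volume 7, value 42
Best: 84 sci.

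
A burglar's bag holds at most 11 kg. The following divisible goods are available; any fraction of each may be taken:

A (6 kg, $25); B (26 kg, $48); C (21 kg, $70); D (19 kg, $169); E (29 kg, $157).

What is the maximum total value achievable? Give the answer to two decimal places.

Take in order of value per unit:
- D (169/19 per unit): 11 of 19 → value 11×169/19 = 97.8421, running total 97.84
Total 97.84.

97.84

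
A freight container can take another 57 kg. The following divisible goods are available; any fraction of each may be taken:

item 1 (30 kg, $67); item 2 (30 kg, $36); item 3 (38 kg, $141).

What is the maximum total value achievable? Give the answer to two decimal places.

183.43

Take in order of value per unit:
- item 3 (141/38 per unit): all 38 → value 141, running total 141.00
- item 1 (67/30 per unit): 19 of 30 → value 19×67/30 = 42.4333, running total 183.43
Total 183.43.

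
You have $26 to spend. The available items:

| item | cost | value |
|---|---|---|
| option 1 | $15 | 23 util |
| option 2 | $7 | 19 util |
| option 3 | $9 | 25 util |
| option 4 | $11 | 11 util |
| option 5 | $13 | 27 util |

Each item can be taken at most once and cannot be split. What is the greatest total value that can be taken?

Check high-value combinations within $26:
- option 3+option 5: cost 9+13=22, value 25+27=52
- option 1+option 3: cost 15+9=24, value 23+25=48
- option 2+option 5: cost 7+13=20, value 19+27=46
- option 2+option 3: cost 7+9=16, value 19+25=44
- option 1+option 2: cost 15+7=22, value 23+19=42
Best: 52 util.

52 util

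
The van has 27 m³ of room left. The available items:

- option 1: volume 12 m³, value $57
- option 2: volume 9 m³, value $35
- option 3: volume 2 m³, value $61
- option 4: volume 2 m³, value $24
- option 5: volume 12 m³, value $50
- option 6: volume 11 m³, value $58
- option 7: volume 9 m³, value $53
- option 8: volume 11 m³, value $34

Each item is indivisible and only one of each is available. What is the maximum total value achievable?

$200

Check high-value combinations within 27 m³:
- option 1+option 3+option 4+option 6: volume 12+2+2+11=27, value 57+61+24+58=200
- option 3+option 4+option 6+option 7: volume 2+2+11+9=24, value 61+24+58+53=196
- option 1+option 3+option 4+option 7: volume 12+2+2+9=25, value 57+61+24+53=195
- option 3+option 4+option 5+option 6: volume 2+2+12+11=27, value 61+24+50+58=193
- option 3+option 4+option 5+option 7: volume 2+2+12+9=25, value 61+24+50+53=188
Best: $200.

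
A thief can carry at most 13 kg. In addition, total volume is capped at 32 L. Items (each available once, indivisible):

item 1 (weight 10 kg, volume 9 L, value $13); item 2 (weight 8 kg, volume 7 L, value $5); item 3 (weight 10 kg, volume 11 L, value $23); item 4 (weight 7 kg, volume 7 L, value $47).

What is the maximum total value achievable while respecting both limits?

Feasible sets respecting both limits:
- item 4: weight 7, volume 7, value 47
- item 3: weight 10, volume 11, value 23
- item 1: weight 10, volume 9, value 13
- item 2: weight 8, volume 7, value 5
Best: $47.

$47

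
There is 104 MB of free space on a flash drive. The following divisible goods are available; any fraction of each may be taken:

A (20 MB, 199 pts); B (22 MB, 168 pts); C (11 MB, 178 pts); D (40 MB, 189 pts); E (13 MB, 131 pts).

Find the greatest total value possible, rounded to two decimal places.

855.55

Take in order of value per unit:
- C (178/11 per unit): all 11 → value 178, running total 178.00
- E (131/13 per unit): all 13 → value 131, running total 309.00
- A (199/20 per unit): all 20 → value 199, running total 508.00
- B (168/22 per unit): all 22 → value 168, running total 676.00
- D (189/40 per unit): 38 of 40 → value 38×189/40 = 179.5500, running total 855.55
Total 855.55.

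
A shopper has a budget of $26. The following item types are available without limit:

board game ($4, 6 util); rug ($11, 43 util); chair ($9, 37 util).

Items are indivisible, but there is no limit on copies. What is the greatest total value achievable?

92 util

Best value-per-unit is chair at 37/9; filling with it alone gives 2×37 = 74.
Optimal mix: 1×board game + 2×rug → cost 26, value 92.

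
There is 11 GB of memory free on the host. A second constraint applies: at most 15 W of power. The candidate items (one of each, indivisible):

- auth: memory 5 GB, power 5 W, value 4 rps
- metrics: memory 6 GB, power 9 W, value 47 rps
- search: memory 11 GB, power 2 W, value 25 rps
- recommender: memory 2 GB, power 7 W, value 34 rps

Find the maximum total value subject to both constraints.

51 rps

Feasible sets respecting both limits:
- auth+metrics: memory 11, power 14, value 51
- metrics: memory 6, power 9, value 47
- auth+recommender: memory 7, power 12, value 38
Best: 51 rps.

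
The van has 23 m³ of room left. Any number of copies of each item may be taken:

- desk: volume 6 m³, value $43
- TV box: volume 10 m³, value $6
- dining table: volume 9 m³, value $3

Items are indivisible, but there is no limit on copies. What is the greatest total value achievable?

Best value-per-unit is desk at 43/6, and filling with it alone uses volume 3×6=18. No mix of the others beats 3×43 = 129.

$129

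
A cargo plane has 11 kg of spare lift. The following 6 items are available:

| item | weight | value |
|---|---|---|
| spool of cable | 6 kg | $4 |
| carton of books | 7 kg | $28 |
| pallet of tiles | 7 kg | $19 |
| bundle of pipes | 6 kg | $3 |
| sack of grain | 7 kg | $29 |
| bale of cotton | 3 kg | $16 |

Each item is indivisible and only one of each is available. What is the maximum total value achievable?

$45

This is a 0/1 knapsack; check combinations near the capacity.
- sack of grain+bale of cotton: weight 7+3=10, value 29+16=45
- carton of books+bale of cotton: weight 7+3=10, value 28+16=44
- pallet of tiles+bale of cotton: weight 7+3=10, value 19+16=35
- sack of grain: weight 7, value 29
- carton of books: weight 7, value 28
Best: $45.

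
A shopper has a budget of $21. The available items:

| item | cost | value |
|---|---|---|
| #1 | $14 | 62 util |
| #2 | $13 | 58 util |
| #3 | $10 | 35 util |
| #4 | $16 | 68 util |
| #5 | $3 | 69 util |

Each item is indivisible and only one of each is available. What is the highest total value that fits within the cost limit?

Check high-value combinations within $21:
- #4+#5: cost 16+3=19, value 68+69=137
- #1+#5: cost 14+3=17, value 62+69=131
- #2+#5: cost 13+3=16, value 58+69=127
- #3+#5: cost 10+3=13, value 35+69=104
- #5: cost 3, value 69
Best: 137 util.

137 util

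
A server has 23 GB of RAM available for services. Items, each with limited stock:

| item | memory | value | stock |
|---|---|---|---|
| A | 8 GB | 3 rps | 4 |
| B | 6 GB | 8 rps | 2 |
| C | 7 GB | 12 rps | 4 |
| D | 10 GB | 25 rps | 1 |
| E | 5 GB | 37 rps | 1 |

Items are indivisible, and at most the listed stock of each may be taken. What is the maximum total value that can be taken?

Top feasible selections:
- 1×C + 1×D + 1×E: memory 22, value 74
- 1×B + 1×D + 1×E: memory 21, value 70
- 1×A + 1×D + 1×E: memory 23, value 65
Best: 74 rps.

74 rps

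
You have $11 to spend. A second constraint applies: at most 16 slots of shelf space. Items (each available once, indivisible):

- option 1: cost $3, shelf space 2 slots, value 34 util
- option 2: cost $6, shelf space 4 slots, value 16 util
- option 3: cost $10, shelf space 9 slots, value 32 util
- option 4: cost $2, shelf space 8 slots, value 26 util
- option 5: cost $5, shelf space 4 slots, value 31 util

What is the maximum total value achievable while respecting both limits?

91 util

Feasible sets respecting both limits:
- option 1+option 4+option 5: cost 10, shelf space 14, value 91
- option 1+option 2+option 4: cost 11, shelf space 14, value 76
- option 1+option 5: cost 8, shelf space 6, value 65
- option 1+option 4: cost 5, shelf space 10, value 60
Best: 91 util.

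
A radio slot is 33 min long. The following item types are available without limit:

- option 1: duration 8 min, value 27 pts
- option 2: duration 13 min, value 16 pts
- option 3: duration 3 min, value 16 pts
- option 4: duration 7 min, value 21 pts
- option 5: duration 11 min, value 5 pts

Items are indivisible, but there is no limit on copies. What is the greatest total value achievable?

176 pts

Best value-per-unit is option 3 at 16/3, and filling with it alone uses duration 11×3=33. No mix of the others beats 11×16 = 176.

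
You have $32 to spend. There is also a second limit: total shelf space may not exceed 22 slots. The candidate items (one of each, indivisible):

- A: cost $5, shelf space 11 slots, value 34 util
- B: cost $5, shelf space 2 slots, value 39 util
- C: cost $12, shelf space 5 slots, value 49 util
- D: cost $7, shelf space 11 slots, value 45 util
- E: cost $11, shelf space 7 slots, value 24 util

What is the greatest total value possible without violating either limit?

133 util

Feasible sets respecting both limits:
- B+C+D: cost 24, shelf space 18, value 133
- A+B+C: cost 22, shelf space 18, value 122
- B+C+E: cost 28, shelf space 14, value 112
Best: 133 util.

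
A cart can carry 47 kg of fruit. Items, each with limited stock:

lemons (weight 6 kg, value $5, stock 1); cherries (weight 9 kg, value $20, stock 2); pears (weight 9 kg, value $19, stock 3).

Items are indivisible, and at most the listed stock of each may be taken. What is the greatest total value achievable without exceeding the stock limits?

Top feasible selections:
- 2×cherries + 3×pears: weight 45, value 97
- 1×lemons + 2×cherries + 2×pears: weight 42, value 83
- 1×lemons + 1×cherries + 3×pears: weight 42, value 82
- 2×cherries + 2×pears: weight 36, value 78
Best: $97.

$97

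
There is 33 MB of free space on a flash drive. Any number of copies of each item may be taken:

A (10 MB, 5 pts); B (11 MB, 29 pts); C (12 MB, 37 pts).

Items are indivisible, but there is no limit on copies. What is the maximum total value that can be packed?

87 pts

Best value-per-unit is C at 37/12; filling with it alone gives 2×37 = 74.
Optimal mix: 3×B → size 33, value 87.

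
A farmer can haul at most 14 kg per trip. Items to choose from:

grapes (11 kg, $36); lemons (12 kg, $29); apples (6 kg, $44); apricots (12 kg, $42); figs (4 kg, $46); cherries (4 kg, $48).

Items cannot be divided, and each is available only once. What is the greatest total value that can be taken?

This is a 0/1 knapsack; check combinations near the capacity.
- apples+figs+cherries: weight 6+4+4=14, value 44+46+48=138
- figs+cherries: weight 4+4=8, value 46+48=94
- apples+cherries: weight 6+4=10, value 44+48=92
Best: $138.

$138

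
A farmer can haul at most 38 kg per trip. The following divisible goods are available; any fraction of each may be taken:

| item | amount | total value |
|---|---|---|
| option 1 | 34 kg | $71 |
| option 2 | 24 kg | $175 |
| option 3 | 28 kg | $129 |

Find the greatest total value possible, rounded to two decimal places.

Take in order of value per unit:
- option 2 (175/24 per unit): all 24 → value 175, running total 175.00
- option 3 (129/28 per unit): 14 of 28 → value 14×129/28 = 64.5000, running total 239.50
Total 239.50.

239.50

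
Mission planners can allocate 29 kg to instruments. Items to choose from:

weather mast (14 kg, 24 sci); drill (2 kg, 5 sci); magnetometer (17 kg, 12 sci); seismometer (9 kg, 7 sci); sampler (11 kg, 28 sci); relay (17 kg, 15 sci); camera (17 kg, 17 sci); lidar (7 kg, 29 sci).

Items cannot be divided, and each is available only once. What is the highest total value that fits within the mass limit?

69 sci

Check high-value combinations within 29 kg:
- drill+seismometer+sampler+lidar: mass 2+9+11+7=29, value 5+7+28+29=69
- seismometer+sampler+lidar: mass 9+11+7=27, value 7+28+29=64
- drill+sampler+lidar: mass 2+11+7=20, value 5+28+29=62
Best: 69 sci.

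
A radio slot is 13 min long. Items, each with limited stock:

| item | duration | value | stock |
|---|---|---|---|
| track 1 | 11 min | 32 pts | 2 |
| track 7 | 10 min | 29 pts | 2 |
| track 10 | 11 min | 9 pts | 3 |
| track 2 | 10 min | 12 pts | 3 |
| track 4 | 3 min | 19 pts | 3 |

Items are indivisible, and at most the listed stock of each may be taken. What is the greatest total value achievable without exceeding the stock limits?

Best selections within duration 13 and stock limits:
- 3×track 4: duration 9, value 57
- 1×track 7 + 1×track 4: duration 13, value 48
Best: 57 pts.

57 pts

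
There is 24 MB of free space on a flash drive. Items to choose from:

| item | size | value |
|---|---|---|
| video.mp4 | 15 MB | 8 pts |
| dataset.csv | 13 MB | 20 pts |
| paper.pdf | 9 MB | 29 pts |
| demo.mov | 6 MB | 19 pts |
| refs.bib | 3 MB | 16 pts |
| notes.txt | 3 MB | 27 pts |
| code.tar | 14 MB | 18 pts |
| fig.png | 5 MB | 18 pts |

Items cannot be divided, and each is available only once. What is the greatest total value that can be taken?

Check high-value combinations within 24 MB:
- paper.pdf+demo.mov+notes.txt+fig.png: size 9+6+3+5=23, value 29+19+27+18=93
- paper.pdf+demo.mov+refs.bib+notes.txt: size 9+6+3+3=21, value 29+19+16+27=91
- paper.pdf+refs.bib+notes.txt+fig.png: size 9+3+3+5=20, value 29+16+27+18=90
Best: 93 pts.

93 pts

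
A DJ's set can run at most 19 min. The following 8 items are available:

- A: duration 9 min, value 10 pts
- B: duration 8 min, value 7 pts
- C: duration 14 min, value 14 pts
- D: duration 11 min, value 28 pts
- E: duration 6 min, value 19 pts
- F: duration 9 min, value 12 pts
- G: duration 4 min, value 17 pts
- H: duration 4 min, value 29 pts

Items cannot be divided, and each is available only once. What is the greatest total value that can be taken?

74 pts

This is a 0/1 knapsack; check combinations near the capacity.
- D+G+H: duration 11+4+4=19, value 28+17+29=74
- E+G+H: duration 6+4+4=14, value 19+17+29=65
- E+F+H: duration 6+9+4=19, value 19+12+29=60
- F+G+H: duration 9+4+4=17, value 12+17+29=58
- A+E+H: duration 9+6+4=19, value 10+19+29=58
Best: 74 pts.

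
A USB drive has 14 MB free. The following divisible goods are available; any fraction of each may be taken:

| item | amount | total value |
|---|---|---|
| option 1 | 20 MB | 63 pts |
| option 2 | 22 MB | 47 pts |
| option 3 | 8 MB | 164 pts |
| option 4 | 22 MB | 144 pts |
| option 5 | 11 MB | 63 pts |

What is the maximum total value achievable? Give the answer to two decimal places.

Take in order of value per unit:
- option 3 (164/8 per unit): all 8 → value 164, running total 164.00
- option 4 (144/22 per unit): 6 of 22 → value 6×144/22 = 39.2727, running total 203.27
Total 203.27.

203.27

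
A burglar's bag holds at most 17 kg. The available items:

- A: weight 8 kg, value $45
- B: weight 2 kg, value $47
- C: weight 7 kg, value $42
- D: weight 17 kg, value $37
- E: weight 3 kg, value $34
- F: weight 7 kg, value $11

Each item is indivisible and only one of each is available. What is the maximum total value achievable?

$134

This is a 0/1 knapsack; check combinations near the capacity.
- A+B+C: weight 8+2+7=17, value 45+47+42=134
- A+B+E: weight 8+2+3=13, value 45+47+34=126
- B+C+E: weight 2+7+3=12, value 47+42+34=123
- A+B+F: weight 8+2+7=17, value 45+47+11=103
- B+C+F: weight 2+7+7=16, value 47+42+11=100
Best: $134.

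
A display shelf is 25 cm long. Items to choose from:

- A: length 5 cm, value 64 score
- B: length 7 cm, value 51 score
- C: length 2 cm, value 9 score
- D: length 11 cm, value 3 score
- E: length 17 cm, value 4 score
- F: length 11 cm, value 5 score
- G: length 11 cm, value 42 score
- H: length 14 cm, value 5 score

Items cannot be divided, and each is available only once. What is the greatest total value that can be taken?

166 score

Check high-value combinations within 25 cm:
- A+B+C+G: length 5+7+2+11=25, value 64+51+9+42=166
- A+B+G: length 5+7+11=23, value 64+51+42=157
- A+B+C+F: length 5+7+2+11=25, value 64+51+9+5=129
- A+B+C+D: length 5+7+2+11=25, value 64+51+9+3=127
- A+B+C: length 5+7+2=14, value 64+51+9=124
Best: 166 score.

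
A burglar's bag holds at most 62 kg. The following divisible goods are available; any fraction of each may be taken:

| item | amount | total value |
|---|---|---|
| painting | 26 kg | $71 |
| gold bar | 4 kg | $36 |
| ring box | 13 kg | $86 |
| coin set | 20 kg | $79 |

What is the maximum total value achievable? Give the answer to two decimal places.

269.27

Take in order of value per unit:
- gold bar (36/4 per unit): all 4 → value 36, running total 36.00
- ring box (86/13 per unit): all 13 → value 86, running total 122.00
- coin set (79/20 per unit): all 20 → value 79, running total 201.00
- painting (71/26 per unit): 25 of 26 → value 25×71/26 = 68.2692, running total 269.27
Total 269.27.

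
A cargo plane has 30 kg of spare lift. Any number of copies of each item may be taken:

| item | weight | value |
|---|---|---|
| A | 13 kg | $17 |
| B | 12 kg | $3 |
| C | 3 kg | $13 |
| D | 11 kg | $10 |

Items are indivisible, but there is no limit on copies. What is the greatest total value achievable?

$130

Best value-per-unit is C at 13/3, and filling with it alone uses weight 10×3=30. No mix of the others beats 10×13 = 130.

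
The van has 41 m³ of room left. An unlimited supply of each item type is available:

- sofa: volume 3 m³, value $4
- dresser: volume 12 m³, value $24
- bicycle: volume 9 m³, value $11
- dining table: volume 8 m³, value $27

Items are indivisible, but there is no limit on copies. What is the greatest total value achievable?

Best value-per-unit is dining table at 27/8, and filling with it alone uses volume 5×8=40. No mix of the others beats 5×27 = 135.

$135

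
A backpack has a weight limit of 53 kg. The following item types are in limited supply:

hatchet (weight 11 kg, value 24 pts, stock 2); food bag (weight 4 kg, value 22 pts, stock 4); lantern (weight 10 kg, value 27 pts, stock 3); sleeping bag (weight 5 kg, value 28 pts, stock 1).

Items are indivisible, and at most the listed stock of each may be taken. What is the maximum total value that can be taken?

Best selections within weight 53 and stock limits:
- 4×food bag + 3×lantern + 1×sleeping bag: weight 51, value 197
- 1×hatchet + 4×food bag + 2×lantern + 1×sleeping bag: weight 52, value 194
- 2×hatchet + 4×food bag + 1×lantern + 1×sleeping bag: weight 53, value 191
Best: 197 pts.

197 pts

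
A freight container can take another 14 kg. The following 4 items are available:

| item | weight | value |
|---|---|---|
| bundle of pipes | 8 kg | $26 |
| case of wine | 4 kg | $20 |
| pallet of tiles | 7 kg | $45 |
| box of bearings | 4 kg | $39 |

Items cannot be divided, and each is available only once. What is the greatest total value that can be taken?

$84

This is a 0/1 knapsack; check combinations near the capacity.
- pallet of tiles+box of bearings: weight 7+4=11, value 45+39=84
- case of wine+pallet of tiles: weight 4+7=11, value 20+45=65
- bundle of pipes+box of bearings: weight 8+4=12, value 26+39=65
- case of wine+box of bearings: weight 4+4=8, value 20+39=59
Best: $84.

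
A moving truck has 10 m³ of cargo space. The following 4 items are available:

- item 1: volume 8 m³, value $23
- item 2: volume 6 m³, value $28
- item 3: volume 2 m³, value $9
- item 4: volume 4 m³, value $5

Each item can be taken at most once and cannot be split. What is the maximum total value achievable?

$37

Check high-value combinations within 10 m³:
- item 2+item 3: volume 6+2=8, value 28+9=37
- item 2+item 4: volume 6+4=10, value 28+5=33
- item 1+item 3: volume 8+2=10, value 23+9=32
- item 2: volume 6, value 28
Best: $37.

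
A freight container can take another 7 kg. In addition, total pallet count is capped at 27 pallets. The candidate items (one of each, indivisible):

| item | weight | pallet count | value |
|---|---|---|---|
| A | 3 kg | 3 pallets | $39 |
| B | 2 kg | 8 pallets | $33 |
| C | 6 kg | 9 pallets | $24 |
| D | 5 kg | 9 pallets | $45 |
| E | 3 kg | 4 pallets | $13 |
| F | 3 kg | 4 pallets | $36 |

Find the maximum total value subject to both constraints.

$78

Feasible sets respecting both limits:
- B+D: weight 7, pallet count 17, value 78
- A+F: weight 6, pallet count 7, value 75
- A+B: weight 5, pallet count 11, value 72
- B+F: weight 5, pallet count 12, value 69
Best: $78.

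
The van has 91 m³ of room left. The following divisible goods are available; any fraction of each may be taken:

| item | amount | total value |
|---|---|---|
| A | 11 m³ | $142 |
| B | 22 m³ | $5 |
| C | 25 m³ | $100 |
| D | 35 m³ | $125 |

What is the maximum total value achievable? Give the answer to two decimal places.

371.55

Take in order of value per unit:
- A (142/11 per unit): all 11 → value 142, running total 142.00
- C (100/25 per unit): all 25 → value 100, running total 242.00
- D (125/35 per unit): all 35 → value 125, running total 367.00
- B (5/22 per unit): 20 of 22 → value 20×5/22 = 4.5455, running total 371.55
Total 371.55.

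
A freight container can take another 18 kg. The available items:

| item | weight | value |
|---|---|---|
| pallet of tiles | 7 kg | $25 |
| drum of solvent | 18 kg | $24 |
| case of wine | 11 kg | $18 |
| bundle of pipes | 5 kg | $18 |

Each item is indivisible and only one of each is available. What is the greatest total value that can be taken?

$43

Check high-value combinations within 18 kg:
- pallet of tiles+bundle of pipes: weight 7+5=12, value 25+18=43
- pallet of tiles+case of wine: weight 7+11=18, value 25+18=43
- case of wine+bundle of pipes: weight 11+5=16, value 18+18=36
- pallet of tiles: weight 7, value 25
Best: $43.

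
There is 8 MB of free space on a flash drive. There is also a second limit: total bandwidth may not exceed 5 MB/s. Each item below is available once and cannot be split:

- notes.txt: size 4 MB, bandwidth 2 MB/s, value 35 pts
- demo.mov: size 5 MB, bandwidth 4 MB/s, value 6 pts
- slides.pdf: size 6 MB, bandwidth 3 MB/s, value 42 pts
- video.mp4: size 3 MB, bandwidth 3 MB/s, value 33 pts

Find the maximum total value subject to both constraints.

Feasible sets respecting both limits:
- notes.txt+video.mp4: size 7, bandwidth 5, value 68
- slides.pdf: size 6, bandwidth 3, value 42
- notes.txt: size 4, bandwidth 2, value 35
- video.mp4: size 3, bandwidth 3, value 33
Best: 68 pts.

68 pts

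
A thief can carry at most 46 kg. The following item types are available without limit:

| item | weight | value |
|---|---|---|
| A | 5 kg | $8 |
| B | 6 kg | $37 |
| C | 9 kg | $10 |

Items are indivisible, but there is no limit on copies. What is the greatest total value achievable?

$259

Best value-per-unit is B at 37/6, and filling with it alone uses weight 7×6=42. No mix of the others beats 7×37 = 259.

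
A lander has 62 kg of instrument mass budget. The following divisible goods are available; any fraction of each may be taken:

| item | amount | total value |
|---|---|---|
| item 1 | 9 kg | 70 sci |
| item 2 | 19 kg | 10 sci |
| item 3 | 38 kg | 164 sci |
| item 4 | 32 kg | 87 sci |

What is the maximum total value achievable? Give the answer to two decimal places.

274.78

Take in order of value per unit:
- item 1 (70/9 per unit): all 9 → value 70, running total 70.00
- item 3 (164/38 per unit): all 38 → value 164, running total 234.00
- item 4 (87/32 per unit): 15 of 32 → value 15×87/32 = 40.7813, running total 274.78
Total 274.78.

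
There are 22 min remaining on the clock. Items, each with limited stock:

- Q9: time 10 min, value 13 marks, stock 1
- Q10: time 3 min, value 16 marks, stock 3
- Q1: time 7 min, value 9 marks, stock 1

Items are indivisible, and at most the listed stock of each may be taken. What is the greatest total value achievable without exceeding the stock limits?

61 marks

Best selections within time 22 and stock limits:
- 1×Q9 + 3×Q10: time 19, value 61
- 3×Q10 + 1×Q1: time 16, value 57
- 3×Q10: time 9, value 48
- 1×Q9 + 2×Q10: time 16, value 45
Best: 61 marks.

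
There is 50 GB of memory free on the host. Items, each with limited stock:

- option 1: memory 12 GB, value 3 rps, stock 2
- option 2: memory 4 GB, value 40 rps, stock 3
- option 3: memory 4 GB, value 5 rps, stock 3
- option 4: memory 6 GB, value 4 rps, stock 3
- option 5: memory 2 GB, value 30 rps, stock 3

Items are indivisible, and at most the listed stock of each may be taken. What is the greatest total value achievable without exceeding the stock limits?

Top feasible selections:
- 3×option 2 + 3×option 3 + 3×option 4 + 3×option 5: memory 48, value 237
- 3×option 2 + 3×option 3 + 2×option 4 + 3×option 5: memory 42, value 233
Best: 237 rps.

237 rps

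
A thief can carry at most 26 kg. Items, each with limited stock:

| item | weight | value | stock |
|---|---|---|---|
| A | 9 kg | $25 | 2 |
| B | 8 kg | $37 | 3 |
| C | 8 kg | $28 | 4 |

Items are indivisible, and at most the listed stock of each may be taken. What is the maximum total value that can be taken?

Best selections within weight 26 and stock limits:
- 3×B: weight 24, value 111
- 2×B + 1×C: weight 24, value 102
Best: $111.

$111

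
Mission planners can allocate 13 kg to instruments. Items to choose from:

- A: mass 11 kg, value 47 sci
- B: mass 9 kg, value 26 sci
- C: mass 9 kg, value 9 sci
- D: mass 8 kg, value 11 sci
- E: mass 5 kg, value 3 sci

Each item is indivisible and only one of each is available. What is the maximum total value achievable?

47 sci

Check high-value combinations within 13 kg:
- A: mass 11, value 47
- B: mass 9, value 26
- D+E: mass 8+5=13, value 11+3=14
- D: mass 8, value 11
- C: mass 9, value 9
Best: 47 sci.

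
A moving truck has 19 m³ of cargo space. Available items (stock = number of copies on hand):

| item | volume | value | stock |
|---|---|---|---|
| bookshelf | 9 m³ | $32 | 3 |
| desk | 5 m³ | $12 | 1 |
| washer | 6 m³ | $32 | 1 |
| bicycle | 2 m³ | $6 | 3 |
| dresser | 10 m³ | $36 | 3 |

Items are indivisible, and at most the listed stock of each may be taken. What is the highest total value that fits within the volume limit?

$76

Best selections within volume 19 and stock limits:
- 1×bookshelf + 1×washer + 2×bicycle: volume 19, value 76
- 1×washer + 1×bicycle + 1×dresser: volume 18, value 74
- 1×bookshelf + 1×washer + 1×bicycle: volume 17, value 70
- 1×washer + 1×dresser: volume 16, value 68
Best: $76.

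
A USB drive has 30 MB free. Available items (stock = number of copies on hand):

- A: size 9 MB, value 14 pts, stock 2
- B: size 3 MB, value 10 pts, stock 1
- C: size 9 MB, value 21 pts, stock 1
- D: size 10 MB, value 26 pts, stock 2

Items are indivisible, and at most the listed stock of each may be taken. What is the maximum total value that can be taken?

73 pts

Top feasible selections:
- 1×C + 2×D: size 29, value 73
- 1×A + 2×D: size 29, value 66
- 1×B + 2×D: size 23, value 62
- 1×A + 1×C + 1×D: size 28, value 61
Best: 73 pts.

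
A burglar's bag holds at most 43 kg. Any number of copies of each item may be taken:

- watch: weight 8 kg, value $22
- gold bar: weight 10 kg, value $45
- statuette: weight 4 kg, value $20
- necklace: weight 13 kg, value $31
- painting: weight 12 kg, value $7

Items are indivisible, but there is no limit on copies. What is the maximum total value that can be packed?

Best value-per-unit is statuette at 20/4; filling with it alone gives 10×20 = 200.
Optimal mix: 1×gold bar + 8×statuette → weight 42, value 205.

$205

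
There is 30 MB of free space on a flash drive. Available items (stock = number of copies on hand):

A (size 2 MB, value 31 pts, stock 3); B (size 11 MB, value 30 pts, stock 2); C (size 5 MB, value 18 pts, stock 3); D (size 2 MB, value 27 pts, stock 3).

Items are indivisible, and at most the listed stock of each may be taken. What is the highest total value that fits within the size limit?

Top feasible selections:
- 3×A + 3×C + 3×D: size 27, value 228
- 3×A + 1×B + 1×C + 3×D: size 28, value 222
- 3×A + 2×C + 3×D: size 22, value 210
- 3×A + 1×B + 3×D: size 23, value 204
Best: 228 pts.

228 pts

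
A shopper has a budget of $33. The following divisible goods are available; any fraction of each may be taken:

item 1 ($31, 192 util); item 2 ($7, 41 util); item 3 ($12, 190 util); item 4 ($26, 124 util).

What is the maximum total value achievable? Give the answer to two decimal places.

320.06

Take in order of value per unit:
- item 3 (190/12 per unit): all 12 → value 190, running total 190.00
- item 1 (192/31 per unit): 21 of 31 → value 21×192/31 = 130.0645, running total 320.06
Total 320.06.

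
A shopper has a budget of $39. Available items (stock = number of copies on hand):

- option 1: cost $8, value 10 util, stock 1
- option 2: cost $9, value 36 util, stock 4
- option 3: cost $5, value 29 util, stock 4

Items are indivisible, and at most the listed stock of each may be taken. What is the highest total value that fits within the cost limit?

188 util

Top feasible selections:
- 2×option 2 + 4×option 3: cost 38, value 188
- 3×option 2 + 2×option 3: cost 37, value 166
- 1×option 1 + 1×option 2 + 4×option 3: cost 37, value 162
Best: 188 util.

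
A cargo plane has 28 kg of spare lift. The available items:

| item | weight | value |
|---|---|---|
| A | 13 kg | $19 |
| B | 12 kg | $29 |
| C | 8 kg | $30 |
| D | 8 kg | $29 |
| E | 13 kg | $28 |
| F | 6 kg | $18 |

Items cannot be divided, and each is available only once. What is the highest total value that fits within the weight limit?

Check high-value combinations within 28 kg:
- B+C+D: weight 12+8+8=28, value 29+30+29=88
- C+D+F: weight 8+8+6=22, value 30+29+18=77
- B+C+F: weight 12+8+6=26, value 29+30+18=77
Best: $88.

$88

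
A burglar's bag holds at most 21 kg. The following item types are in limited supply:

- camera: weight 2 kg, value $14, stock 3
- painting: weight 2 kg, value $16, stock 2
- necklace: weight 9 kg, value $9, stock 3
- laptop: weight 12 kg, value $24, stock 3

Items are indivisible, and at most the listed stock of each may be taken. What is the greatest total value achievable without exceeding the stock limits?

Top feasible selections:
- 2×camera + 2×painting + 1×laptop: weight 20, value 84
- 3×camera + 2×painting + 1×necklace: weight 19, value 83
Best: $84.

$84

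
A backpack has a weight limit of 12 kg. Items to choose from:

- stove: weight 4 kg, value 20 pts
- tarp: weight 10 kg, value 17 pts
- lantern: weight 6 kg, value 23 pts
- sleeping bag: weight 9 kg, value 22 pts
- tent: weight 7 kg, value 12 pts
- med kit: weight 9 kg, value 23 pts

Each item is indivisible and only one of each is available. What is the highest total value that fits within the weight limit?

43 pts

Check high-value combinations within 12 kg:
- stove+lantern: weight 4+6=10, value 20+23=43
- stove+tent: weight 4+7=11, value 20+12=32
- lantern: weight 6, value 23
- med kit: weight 9, value 23
Best: 43 pts.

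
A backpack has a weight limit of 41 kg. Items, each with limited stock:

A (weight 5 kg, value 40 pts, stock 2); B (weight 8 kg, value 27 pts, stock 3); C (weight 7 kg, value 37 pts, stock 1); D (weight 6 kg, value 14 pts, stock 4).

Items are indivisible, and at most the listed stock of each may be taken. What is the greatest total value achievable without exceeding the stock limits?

198 pts

Best selections within weight 41 and stock limits:
- 2×A + 3×B + 1×C: weight 41, value 198
- 2×A + 2×B + 1×C + 1×D: weight 39, value 185
- 2×A + 3×B + 1×D: weight 40, value 175
- 2×A + 1×C + 4×D: weight 41, value 173
Best: 198 pts.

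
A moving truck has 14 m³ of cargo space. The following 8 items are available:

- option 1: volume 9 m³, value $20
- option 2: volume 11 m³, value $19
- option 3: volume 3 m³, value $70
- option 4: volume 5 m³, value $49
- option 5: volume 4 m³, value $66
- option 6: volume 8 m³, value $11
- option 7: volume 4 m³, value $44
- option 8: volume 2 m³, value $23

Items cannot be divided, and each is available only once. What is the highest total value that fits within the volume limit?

$208

Check high-value combinations within 14 m³:
- option 3+option 4+option 5+option 8: volume 3+5+4+2=14, value 70+49+66+23=208
- option 3+option 5+option 7+option 8: volume 3+4+4+2=13, value 70+66+44+23=203
- option 3+option 4+option 7+option 8: volume 3+5+4+2=14, value 70+49+44+23=186
Best: $208.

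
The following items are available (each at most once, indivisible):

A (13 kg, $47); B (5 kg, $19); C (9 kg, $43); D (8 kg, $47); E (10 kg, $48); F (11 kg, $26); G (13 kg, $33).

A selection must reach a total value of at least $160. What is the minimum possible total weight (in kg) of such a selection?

36

Subsets with value ≥ 160, sorted by total weight:
- A+B+D+E: weight 36, value 161
- C+D+E+F: weight 38, value 164
- A+C+D+E: weight 40, value 185
Minimum weight: 36 kg.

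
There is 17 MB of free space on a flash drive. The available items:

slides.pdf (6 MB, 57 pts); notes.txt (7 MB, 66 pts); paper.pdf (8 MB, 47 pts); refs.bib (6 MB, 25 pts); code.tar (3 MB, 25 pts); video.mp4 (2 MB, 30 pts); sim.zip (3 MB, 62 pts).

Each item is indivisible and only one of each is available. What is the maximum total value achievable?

185 pts

Check high-value combinations within 17 MB:
- slides.pdf+notes.txt+sim.zip: size 6+7+3=16, value 57+66+62=185
- notes.txt+code.tar+video.mp4+sim.zip: size 7+3+2+3=15, value 66+25+30+62=183
- slides.pdf+code.tar+video.mp4+sim.zip: size 6+3+2+3=14, value 57+25+30+62=174
- slides.pdf+refs.bib+video.mp4+sim.zip: size 6+6+2+3=17, value 57+25+30+62=174
Best: 185 pts.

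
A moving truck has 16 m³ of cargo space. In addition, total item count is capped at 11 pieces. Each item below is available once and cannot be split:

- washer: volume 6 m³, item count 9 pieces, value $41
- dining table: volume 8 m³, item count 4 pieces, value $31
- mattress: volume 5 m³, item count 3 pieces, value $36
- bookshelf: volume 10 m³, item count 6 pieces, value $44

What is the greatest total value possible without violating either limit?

Feasible sets respecting both limits:
- mattress+bookshelf: volume 15, item count 9, value 80
- dining table+mattress: volume 13, item count 7, value 67
- bookshelf: volume 10, item count 6, value 44
Best: $80.

$80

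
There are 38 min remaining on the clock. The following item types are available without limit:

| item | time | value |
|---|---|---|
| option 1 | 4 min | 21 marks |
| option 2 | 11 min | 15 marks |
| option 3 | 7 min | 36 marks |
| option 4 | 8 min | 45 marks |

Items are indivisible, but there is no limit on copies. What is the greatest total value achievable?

Best value-per-unit is option 4 at 45/8; filling with it alone gives 4×45 = 180.
Optimal mix: 2×option 3 + 3×option 4 → time 38, value 207.

207 marks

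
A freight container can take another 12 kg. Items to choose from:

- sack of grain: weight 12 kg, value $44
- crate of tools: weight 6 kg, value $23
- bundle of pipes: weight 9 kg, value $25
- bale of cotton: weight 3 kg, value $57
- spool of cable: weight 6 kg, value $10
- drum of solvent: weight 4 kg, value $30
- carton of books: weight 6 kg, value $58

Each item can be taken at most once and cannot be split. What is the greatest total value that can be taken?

$115

Check high-value combinations within 12 kg:
- bale of cotton+carton of books: weight 3+6=9, value 57+58=115
- drum of solvent+carton of books: weight 4+6=10, value 30+58=88
- bale of cotton+drum of solvent: weight 3+4=7, value 57+30=87
Best: $115.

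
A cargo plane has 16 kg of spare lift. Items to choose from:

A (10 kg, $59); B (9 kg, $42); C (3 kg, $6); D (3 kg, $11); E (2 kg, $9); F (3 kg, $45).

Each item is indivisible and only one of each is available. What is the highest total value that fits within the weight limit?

$115

Check high-value combinations within 16 kg:
- A+D+F: weight 10+3+3=16, value 59+11+45=115
- A+E+F: weight 10+2+3=15, value 59+9+45=113
- A+C+F: weight 10+3+3=16, value 59+6+45=110
- A+F: weight 10+3=13, value 59+45=104
- B+D+F: weight 9+3+3=15, value 42+11+45=98
Best: $115.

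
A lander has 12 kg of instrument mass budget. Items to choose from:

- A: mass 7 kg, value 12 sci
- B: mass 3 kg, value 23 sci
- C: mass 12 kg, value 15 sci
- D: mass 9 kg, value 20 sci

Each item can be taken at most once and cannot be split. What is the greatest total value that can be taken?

Check high-value combinations within 12 kg:
- B+D: mass 3+9=12, value 23+20=43
- A+B: mass 7+3=10, value 12+23=35
- B: mass 3, value 23
Best: 43 sci.

43 sci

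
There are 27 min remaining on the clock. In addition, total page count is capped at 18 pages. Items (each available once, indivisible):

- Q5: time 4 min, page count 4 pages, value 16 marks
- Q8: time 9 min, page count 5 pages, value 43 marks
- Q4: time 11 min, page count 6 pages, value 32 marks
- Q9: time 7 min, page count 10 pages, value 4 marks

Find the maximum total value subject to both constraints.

91 marks

Feasible sets respecting both limits:
- Q5+Q8+Q4: time 24, page count 15, value 91
- Q8+Q4: time 20, page count 11, value 75
- Q5+Q8: time 13, page count 9, value 59
- Q5+Q4: time 15, page count 10, value 48
Best: 91 marks.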